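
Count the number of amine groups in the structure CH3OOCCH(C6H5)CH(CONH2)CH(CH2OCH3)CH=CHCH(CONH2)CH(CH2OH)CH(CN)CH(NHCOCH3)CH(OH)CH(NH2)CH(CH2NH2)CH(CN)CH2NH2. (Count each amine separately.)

3

CH3O–C(=O)–: carbonyl C bonded to C and to –OCH3 → ester (not ketone + ether).
pendant –C6H5: benzene ring → arene.
pendant –CONH2: carbonyl C bonded to C and N → amide.
pendant –CH2OCH3: C–O–C linkage → ether.
C=C double bond → alkene.
pendant –CONH2: carbonyl C bonded to C and N → amide.
pendant –CH2OH on an sp³ backbone C → alcohol.
pendant –C≡N: nitrile.
pendant –NHC(=O)CH3: N bonded to a carbonyl → amide (not amine).
–OH on an sp³ carbon → alcohol (secondary).
–NH2 on an sp³ carbon with no adjacent C=O → amine.
pendant –CH2NH2: N on sp³ C, no adjacent C=O → amine.
pendant –C≡N: nitrile.
–NH2 on an sp³ carbon with no adjacent C=O → amine.
Amine appears at: CH(NH2), CH(CH2NH2), CH2NH2 → 3.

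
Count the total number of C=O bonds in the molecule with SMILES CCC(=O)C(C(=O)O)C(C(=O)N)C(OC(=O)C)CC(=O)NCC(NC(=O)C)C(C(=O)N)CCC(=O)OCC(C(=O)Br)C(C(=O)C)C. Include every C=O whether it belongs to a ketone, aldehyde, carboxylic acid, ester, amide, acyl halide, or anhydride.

10

CO: ketone, 1 C=O (running total 1).
CH(COOH): carboxylic acid, 1 C=O (running total 2).
CH(CONH2): amide, 1 C=O (running total 3).
CH(OCOCH3): ester, 1 C=O (running total 4).
CH2CONHCH2: amide, 1 C=O (running total 5).
CH(NHCOCH3): amide, 1 C=O (running total 6).
CH(CONH2): amide, 1 C=O (running total 7).
CH2COOCH2: ester, 1 C=O (running total 8).
CH(COBr): acyl halide, 1 C=O (running total 9).
CH(COCH3): ketone, 1 C=O (running total 10).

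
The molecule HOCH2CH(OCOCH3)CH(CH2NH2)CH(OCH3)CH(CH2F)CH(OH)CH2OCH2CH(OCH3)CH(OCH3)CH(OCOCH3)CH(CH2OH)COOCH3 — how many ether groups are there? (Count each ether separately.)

4

Reading the structure from left to right:
  HOCH2: HO– on an sp³ carbon → alcohol.
  CH(OCOCH3): pendant –OC(=O)CH3: an acyloxy group → ester.
  CH(CH2NH2): pendant –CH2NH2: N on sp³ C, no adjacent C=O → amine.
  CH(OCH3): pendant –OCH3: C–O–C with sp³ C, no adjacent C=O → ether.
  CH(CH2F): pendant –CH2X: halogen on sp³ carbon → alkyl halide.
  CH(OH): –OH on an sp³ carbon → alcohol (secondary).
  CH2OCH2: C–O–C with sp³ carbons on both sides and no adjacent C=O → ether.
  CH(OCH3): pendant –OCH3: C–O–C with sp³ C, no adjacent C=O → ether.
  CH(OCH3): pendant –OCH3: C–O–C with sp³ C, no adjacent C=O → ether.
  CH(OCOCH3): pendant –OC(=O)CH3: an acyloxy group → ester.
  CH(CH2OH): pendant –CH2OH on an sp³ backbone C → alcohol.
  COOCH3: –C(=O)OCH3: carbonyl C bonded to C and to –OCH3 → ester (not ketone + ether).
Ether appears at: CH(OCH3), CH2OCH2, CH(OCH3), CH(OCH3) → 4.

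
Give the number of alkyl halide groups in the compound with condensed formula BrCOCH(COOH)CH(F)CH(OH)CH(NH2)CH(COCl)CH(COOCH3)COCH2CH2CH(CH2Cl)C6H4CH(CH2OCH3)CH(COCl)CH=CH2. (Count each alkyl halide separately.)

Working along the chain:
  BrCO: –C(=O)Br: carbonyl C bonded to C and to a halogen → acyl halide (not alkyl halide).
  CH(COOH): pendant –COOH: carbonyl C bonded to C and –OH → carboxylic acid.
  CH(F): halogen on an sp³ carbon → alkyl halide.
  CH(OH): –OH on an sp³ carbon → alcohol (secondary).
  CH(NH2): –NH2 on an sp³ carbon with no adjacent C=O → amine.
  CH(COCl): pendant –C(=O)X: carbonyl C bonded to C and halogen → acyl halide.
  CH(COOCH3): pendant –COOCH3: carbonyl C bonded to C and –OCH3 → ester.
  CO: –C(=O)– with carbon on both sides → ketone.
  CH(CH2Cl): pendant –CH2X: halogen on sp³ carbon → alkyl halide.
  C6H4: para-disubstituted benzene ring → arene.
  CH(CH2OCH3): pendant –CH2OCH3: C–O–C linkage → ether.
  CH(COCl): pendant –C(=O)X: carbonyl C bonded to C and halogen → acyl halide.
  CH=CH2: C=C double bond → alkene.
Alkyl halide appears at: CH(F), CH(CH2Cl) → 2.

2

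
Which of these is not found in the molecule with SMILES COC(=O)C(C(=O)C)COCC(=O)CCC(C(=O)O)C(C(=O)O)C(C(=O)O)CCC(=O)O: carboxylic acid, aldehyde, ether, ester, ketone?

carboxylic acid: present (CH(COOH) — pendant –COOH: carbonyl C bonded to C and –OH → carboxylic acid).
ether: present (CH2OCH2 — C–O–C with sp³ carbons on both sides and no adjacent C=O → ether).
ester: present (CH3OOC — CH3O–C(=O)–: carbonyl C bonded to C and to –OCH3 → ester (not ketone + ether)).
ketone: present (CH(COCH3) — pendant –COCH3: carbonyl C bonded to two carbons → ketone).
aldehyde: absent. In each of CH(COCH3) and CO, the carbonyl carbon is bonded to two carbons, so it is a ketone, not an aldehyde. In each of CH(COOH) and COOH, the carbonyl carbon bears –OH, not –H, so it is a carboxylic acid.

aldehyde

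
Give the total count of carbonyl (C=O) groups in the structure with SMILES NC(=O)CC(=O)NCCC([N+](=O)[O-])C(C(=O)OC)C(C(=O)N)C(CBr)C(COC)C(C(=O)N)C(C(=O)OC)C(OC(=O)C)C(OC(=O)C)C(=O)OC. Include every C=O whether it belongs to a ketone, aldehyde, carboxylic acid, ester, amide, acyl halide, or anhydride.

9

H2NCO: amide, 1 C=O (running total 1).
CH2CONHCH2: amide, 1 C=O (running total 2).
CH(COOCH3): ester, 1 C=O (running total 3).
CH(CONH2): amide, 1 C=O (running total 4).
CH(CONH2): amide, 1 C=O (running total 5).
CH(COOCH3): ester, 1 C=O (running total 6).
CH(OCOCH3): ester, 1 C=O (running total 7).
CH(OCOCH3): ester, 1 C=O (running total 8).
COOCH3: ester, 1 C=O (running total 9).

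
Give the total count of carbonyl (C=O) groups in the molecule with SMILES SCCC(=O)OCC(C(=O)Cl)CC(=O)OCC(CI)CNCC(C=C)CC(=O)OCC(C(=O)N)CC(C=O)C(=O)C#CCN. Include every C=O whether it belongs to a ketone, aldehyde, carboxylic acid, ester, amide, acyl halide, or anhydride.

7

CH2COOCH2: ester, 1 C=O (running total 1).
CH(COCl): acyl halide, 1 C=O (running total 2).
CH2COOCH2: ester, 1 C=O (running total 3).
CH2COOCH2: ester, 1 C=O (running total 4).
CH(CONH2): amide, 1 C=O (running total 5).
CH(CHO): aldehyde, 1 C=O (running total 6).
CO: ketone, 1 C=O (running total 7).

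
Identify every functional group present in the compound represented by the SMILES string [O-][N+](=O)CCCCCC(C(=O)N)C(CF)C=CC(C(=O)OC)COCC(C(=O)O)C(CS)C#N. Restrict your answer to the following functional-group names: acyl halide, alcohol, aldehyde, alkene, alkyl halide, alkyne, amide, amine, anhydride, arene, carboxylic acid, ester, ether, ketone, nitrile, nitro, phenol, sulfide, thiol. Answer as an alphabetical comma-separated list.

–NO2 on carbon → nitro group.
pendant –CONH2: carbonyl C bonded to C and N → amide.
pendant –CH2X: halogen on sp³ carbon → alkyl halide.
C=C double bond → alkene.
pendant –COOCH3: carbonyl C bonded to C and –OCH3 → ester.
C–O–C with sp³ carbons on both sides and no adjacent C=O → ether.
pendant –COOH: carbonyl C bonded to C and –OH → carboxylic acid.
pendant –CH2SH → thiol.
–C≡N: carbon triple-bonded to nitrogen → nitrile.

alkene, alkyl halide, amide, carboxylic acid, ester, ether, nitrile, nitro, thiol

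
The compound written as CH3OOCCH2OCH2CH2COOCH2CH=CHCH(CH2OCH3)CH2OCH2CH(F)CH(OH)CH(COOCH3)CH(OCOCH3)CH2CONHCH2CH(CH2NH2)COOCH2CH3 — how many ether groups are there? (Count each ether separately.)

CH3O–C(=O)–: carbonyl C bonded to C and to –OCH3 → ester (not ketone + ether).
C–O–C with sp³ carbons on both sides and no adjacent C=O → ether.
–C(=O)–O–C with C on the carbonyl side → ester.
C=C double bond → alkene.
pendant –CH2OCH3: C–O–C linkage → ether.
C–O–C with sp³ carbons on both sides and no adjacent C=O → ether.
halogen on an sp³ carbon → alkyl halide.
–OH on an sp³ carbon → alcohol (secondary).
pendant –COOCH3: carbonyl C bonded to C and –OCH3 → ester.
pendant –OC(=O)CH3: an acyloxy group → ester.
–C(=O)–N– linkage → amide (the N is not an amine).
pendant –CH2NH2: N on sp³ C, no adjacent C=O → amine.
–C(=O)OCH2CH3: carbonyl C bonded to C and to –OEt → ester.
Ether appears at: CH2OCH2, CH(CH2OCH3), CH2OCH2 → 3.

3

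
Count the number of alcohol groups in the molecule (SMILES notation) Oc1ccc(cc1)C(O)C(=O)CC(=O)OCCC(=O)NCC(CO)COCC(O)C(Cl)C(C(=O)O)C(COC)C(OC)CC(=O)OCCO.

–OH attached directly to an aromatic ring → phenol (not alcohol); the ring itself is an arene.
–OH on an sp³ carbon → alcohol (secondary).
–C(=O)– with carbon on both sides → ketone.
–C(=O)–O–C with C on the carbonyl side → ester.
–C(=O)–N– linkage → amide (the N is not an amine).
pendant –CH2OH on an sp³ backbone C → alcohol.
C–O–C with sp³ carbons on both sides and no adjacent C=O → ether.
–OH on an sp³ carbon → alcohol (secondary).
halogen on an sp³ carbon → alkyl halide.
pendant –COOH: carbonyl C bonded to C and –OH → carboxylic acid.
pendant –CH2OCH3: C–O–C linkage → ether.
pendant –OCH3: C–O–C with sp³ C, no adjacent C=O → ether.
–C(=O)–O–C with C on the carbonyl side → ester.
–OH on an sp³ carbon → alcohol.
Alcohol appears at: CH(OH), CH(CH2OH), CH(OH), CH2OH → 4.

4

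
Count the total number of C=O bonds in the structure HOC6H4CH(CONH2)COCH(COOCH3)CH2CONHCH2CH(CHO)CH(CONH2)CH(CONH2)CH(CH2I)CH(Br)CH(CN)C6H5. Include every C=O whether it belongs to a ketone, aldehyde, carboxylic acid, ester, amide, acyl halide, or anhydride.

CH(CONH2): amide, 1 C=O (running total 1).
CO: ketone, 1 C=O (running total 2).
CH(COOCH3): ester, 1 C=O (running total 3).
CH2CONHCH2: amide, 1 C=O (running total 4).
CH(CHO): aldehyde, 1 C=O (running total 5).
CH(CONH2): amide, 1 C=O (running total 6).
CH(CONH2): amide, 1 C=O (running total 7).

7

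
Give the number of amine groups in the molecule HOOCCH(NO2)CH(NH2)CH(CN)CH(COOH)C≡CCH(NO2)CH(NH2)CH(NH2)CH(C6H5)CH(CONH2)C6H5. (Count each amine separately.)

3

–COOH: carbonyl C bonded to –OH and C → carboxylic acid (the –OH is not a separate alcohol).
–NO2 on an sp³ carbon → nitro (the N=O is not a carbonyl).
–NH2 on an sp³ carbon with no adjacent C=O → amine.
pendant –C≡N: nitrile.
pendant –COOH: carbonyl C bonded to C and –OH → carboxylic acid.
C≡C triple bond → alkyne.
–NO2 on an sp³ carbon → nitro (the N=O is not a carbonyl).
–NH2 on an sp³ carbon with no adjacent C=O → amine.
–NH2 on an sp³ carbon with no adjacent C=O → amine.
pendant –C6H5: benzene ring → arene.
pendant –CONH2: carbonyl C bonded to C and N → amide.
–C6H5 phenyl ring → arene.
Amine appears at: CH(NH2), CH(NH2), CH(NH2) → 3.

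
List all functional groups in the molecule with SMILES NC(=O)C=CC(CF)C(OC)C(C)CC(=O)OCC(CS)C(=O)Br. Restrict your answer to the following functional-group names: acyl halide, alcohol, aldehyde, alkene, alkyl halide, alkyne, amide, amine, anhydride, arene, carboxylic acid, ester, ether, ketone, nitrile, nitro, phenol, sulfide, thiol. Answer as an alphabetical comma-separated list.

Working along the chain:
  H2NCO: –C(=O)NH2: carbonyl C bonded to C and to N → amide (the N is not a separate amine).
  CH=CH: C=C double bond → alkene.
  CH(CH2F): pendant –CH2X: halogen on sp³ carbon → alkyl halide.
  CH(OCH3): pendant –OCH3: C–O–C with sp³ C, no adjacent C=O → ether.
  CH2COOCH2: –C(=O)–O–C with C on the carbonyl side → ester.
  CH(CH2SH): pendant –CH2SH → thiol.
  COBr: –C(=O)Br: carbonyl C bonded to C and to a halogen → acyl halide (not alkyl halide).

acyl halide, alkene, alkyl halide, amide, ester, ether, thiol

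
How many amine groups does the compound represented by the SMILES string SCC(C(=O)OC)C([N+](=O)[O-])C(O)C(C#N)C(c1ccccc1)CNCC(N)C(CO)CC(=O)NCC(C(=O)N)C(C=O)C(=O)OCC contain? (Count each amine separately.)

Taking each segment in turn:
  HSCH2: –SH on an sp³ carbon → thiol.
  CH(COOCH3): pendant –COOCH3: carbonyl C bonded to C and –OCH3 → ester.
  CH(NO2): –NO2 on an sp³ carbon → nitro (the N=O is not a carbonyl).
  CH(OH): –OH on an sp³ carbon → alcohol (secondary).
  CH(CN): pendant –C≡N: nitrile.
  CH(C6H5): pendant –C6H5: benzene ring → arene.
  CH2NHCH2: C–N–C with sp³ carbons and no adjacent C=O → amine (secondary).
  CH(NH2): –NH2 on an sp³ carbon with no adjacent C=O → amine.
  CH(CH2OH): pendant –CH2OH on an sp³ backbone C → alcohol.
  CH2CONHCH2: –C(=O)–N– linkage → amide (the N is not an amine).
  CH(CONH2): pendant –CONH2: carbonyl C bonded to C and N → amide.
  CH(CHO): pendant –CHO: carbonyl C bonded to C and H → aldehyde.
  COOCH2CH3: –C(=O)OCH2CH3: carbonyl C bonded to C and to –OEt → ester.
Amine appears at: CH2NHCH2, CH(NH2) → 2.

2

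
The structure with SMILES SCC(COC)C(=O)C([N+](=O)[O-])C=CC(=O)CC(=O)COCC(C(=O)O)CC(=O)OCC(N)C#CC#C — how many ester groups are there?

1

–SH on an sp³ carbon → thiol.
pendant –CH2OCH3: C–O–C linkage → ether.
–C(=O)– with carbon on both sides → ketone.
–NO2 on an sp³ carbon → nitro (the N=O is not a carbonyl).
C=C double bond → alkene.
–C(=O)– with carbon on both sides → ketone.
–C(=O)– with carbon on both sides → ketone.
C–O–C with sp³ carbons on both sides and no adjacent C=O → ether.
pendant –COOH: carbonyl C bonded to C and –OH → carboxylic acid.
–C(=O)–O–C with C on the carbonyl side → ester.
–NH2 on an sp³ carbon with no adjacent C=O → amine.
C≡C triple bond → alkyne.
C≡C triple bond → alkyne.
Ester appears at: CH2COOCH2 → 1.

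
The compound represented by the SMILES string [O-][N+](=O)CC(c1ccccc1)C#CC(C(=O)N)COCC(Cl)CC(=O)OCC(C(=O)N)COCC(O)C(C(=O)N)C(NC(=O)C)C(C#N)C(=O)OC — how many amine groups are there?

Working along the chain:
  O2NCH2: –NO2 on carbon → nitro group.
  CH(C6H5): pendant –C6H5: benzene ring → arene.
  C≡C: C≡C triple bond → alkyne.
  CH(CONH2): pendant –CONH2: carbonyl C bonded to C and N → amide.
  CH2OCH2: C–O–C with sp³ carbons on both sides and no adjacent C=O → ether.
  CH(Cl): halogen on an sp³ carbon → alkyl halide.
  CH2COOCH2: –C(=O)–O–C with C on the carbonyl side → ester.
  CH(CONH2): pendant –CONH2: carbonyl C bonded to C and N → amide.
  CH2OCH2: C–O–C with sp³ carbons on both sides and no adjacent C=O → ether.
  CH(OH): –OH on an sp³ carbon → alcohol (secondary).
  CH(CONH2): pendant –CONH2: carbonyl C bonded to C and N → amide.
  CH(NHCOCH3): pendant –NHC(=O)CH3: N bonded to a carbonyl → amide (not amine).
  CH(CN): pendant –C≡N: nitrile.
  COOCH3: –C(=O)OCH3: carbonyl C bonded to C and to –OCH3 → ester (not ketone + ether).
No segment is a amine: O2NCH2 is nitro, not amine; CH(CONH2) is amide, not amine; CH(CONH2) is amide, not amine. → 0.

0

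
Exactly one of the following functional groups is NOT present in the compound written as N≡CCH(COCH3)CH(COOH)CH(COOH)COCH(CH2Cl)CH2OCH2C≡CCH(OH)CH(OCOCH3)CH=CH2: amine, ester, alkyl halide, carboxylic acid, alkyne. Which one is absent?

ester: present (CH(OCOCH3) — pendant –OC(=O)CH3: an acyloxy group → ester).
alkyl halide: present (CH(CH2Cl) — pendant –CH2X: halogen on sp³ carbon → alkyl halide).
alkyne: present (C≡C — C≡C triple bond → alkyne).
carboxylic acid: present (CH(COOH) — pendant –COOH: carbonyl C bonded to C and –OH → carboxylic acid).
amine: no segment matches this pattern.

amine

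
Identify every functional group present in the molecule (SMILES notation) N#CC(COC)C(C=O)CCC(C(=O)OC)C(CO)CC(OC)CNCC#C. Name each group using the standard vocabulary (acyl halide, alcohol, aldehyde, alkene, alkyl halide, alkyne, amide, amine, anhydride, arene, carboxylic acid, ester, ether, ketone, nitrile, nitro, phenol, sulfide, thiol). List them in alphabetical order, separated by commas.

Working along the chain:
  N≡C: N≡C–: carbon triple-bonded to nitrogen → nitrile.
  CH(CH2OCH3): pendant –CH2OCH3: C–O–C linkage → ether.
  CH(CHO): pendant –CHO: carbonyl C bonded to C and H → aldehyde.
  CH(COOCH3): pendant –COOCH3: carbonyl C bonded to C and –OCH3 → ester.
  CH(CH2OH): pendant –CH2OH on an sp³ backbone C → alcohol.
  CH(OCH3): pendant –OCH3: C–O–C with sp³ C, no adjacent C=O → ether.
  CH2NHCH2: C–N–C with sp³ carbons and no adjacent C=O → amine (secondary).
  C≡CH: C≡C triple bond → alkyne.

alcohol, aldehyde, alkyne, amine, ester, ether, nitrile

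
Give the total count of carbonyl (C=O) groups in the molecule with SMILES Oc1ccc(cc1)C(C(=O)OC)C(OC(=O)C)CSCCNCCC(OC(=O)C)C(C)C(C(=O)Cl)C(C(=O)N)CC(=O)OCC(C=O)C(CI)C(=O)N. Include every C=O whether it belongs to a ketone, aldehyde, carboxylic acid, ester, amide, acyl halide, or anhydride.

8

CH(COOCH3): ester, 1 C=O (running total 1).
CH(OCOCH3): ester, 1 C=O (running total 2).
CH(OCOCH3): ester, 1 C=O (running total 3).
CH(COCl): acyl halide, 1 C=O (running total 4).
CH(CONH2): amide, 1 C=O (running total 5).
CH2COOCH2: ester, 1 C=O (running total 6).
CH(CHO): aldehyde, 1 C=O (running total 7).
CONH2: amide, 1 C=O (running total 8).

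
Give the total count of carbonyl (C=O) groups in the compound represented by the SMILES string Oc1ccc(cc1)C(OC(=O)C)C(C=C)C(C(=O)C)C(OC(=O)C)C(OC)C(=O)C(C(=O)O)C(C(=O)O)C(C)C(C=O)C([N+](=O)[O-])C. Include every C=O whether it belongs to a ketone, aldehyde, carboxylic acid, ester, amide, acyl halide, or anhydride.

7

CH(OCOCH3): ester, 1 C=O (running total 1).
CH(COCH3): ketone, 1 C=O (running total 2).
CH(OCOCH3): ester, 1 C=O (running total 3).
CO: ketone, 1 C=O (running total 4).
CH(COOH): carboxylic acid, 1 C=O (running total 5).
CH(COOH): carboxylic acid, 1 C=O (running total 6).
CH(CHO): aldehyde, 1 C=O (running total 7).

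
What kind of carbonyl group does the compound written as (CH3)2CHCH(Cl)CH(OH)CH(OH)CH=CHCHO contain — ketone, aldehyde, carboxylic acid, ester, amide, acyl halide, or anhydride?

The carbonyl is in the CHO segment: terminal –CHO: carbonyl C bonded to H and C → aldehyde.

aldehyde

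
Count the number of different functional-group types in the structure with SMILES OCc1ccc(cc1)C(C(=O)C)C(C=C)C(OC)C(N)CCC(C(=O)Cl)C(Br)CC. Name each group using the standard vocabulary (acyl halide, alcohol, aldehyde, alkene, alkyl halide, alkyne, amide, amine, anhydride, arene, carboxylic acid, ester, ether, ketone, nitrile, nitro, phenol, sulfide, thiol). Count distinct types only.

8

Reading the structure from left to right:
  HOCH2: HO– on an sp³ carbon → alcohol.
  C6H4: para-disubstituted benzene ring → arene.
  CH(COCH3): pendant –COCH3: carbonyl C bonded to two carbons → ketone.
  CH(CH=CH2): pendant –CH=CH2: C=C double bond → alkene.
  CH(OCH3): pendant –OCH3: C–O–C with sp³ C, no adjacent C=O → ether.
  CH(NH2): –NH2 on an sp³ carbon with no adjacent C=O → amine.
  CH(COCl): pendant –C(=O)X: carbonyl C bonded to C and halogen → acyl halide.
  CH(Br): halogen on an sp³ carbon → alkyl halide.
Distinct types present: acyl halide, alcohol, alkene, alkyl halide, amine, arene, ether, ketone.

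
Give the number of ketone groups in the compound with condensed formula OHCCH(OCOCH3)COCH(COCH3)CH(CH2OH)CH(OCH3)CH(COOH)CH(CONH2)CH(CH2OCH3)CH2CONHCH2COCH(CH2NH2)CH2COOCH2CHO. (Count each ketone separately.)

Reading the structure from left to right:
  OHC: terminal –CHO: carbonyl C bonded to H and C → aldehyde.
  CH(OCOCH3): pendant –OC(=O)CH3: an acyloxy group → ester.
  CO: –C(=O)– with carbon on both sides → ketone.
  CH(COCH3): pendant –COCH3: carbonyl C bonded to two carbons → ketone.
  CH(CH2OH): pendant –CH2OH on an sp³ backbone C → alcohol.
  CH(OCH3): pendant –OCH3: C–O–C with sp³ C, no adjacent C=O → ether.
  CH(COOH): pendant –COOH: carbonyl C bonded to C and –OH → carboxylic acid.
  CH(CONH2): pendant –CONH2: carbonyl C bonded to C and N → amide.
  CH(CH2OCH3): pendant –CH2OCH3: C–O–C linkage → ether.
  CH2CONHCH2: –C(=O)–N– linkage → amide (the N is not an amine).
  CO: –C(=O)– with carbon on both sides → ketone.
  CH(CH2NH2): pendant –CH2NH2: N on sp³ C, no adjacent C=O → amine.
  CH2COOCH2: –C(=O)–O–C with C on the carbonyl side → ester.
  CHO: terminal –CHO: carbonyl C bonded to H and C → aldehyde.
Ketone appears at: CO, CH(COCH3), CO → 3.

3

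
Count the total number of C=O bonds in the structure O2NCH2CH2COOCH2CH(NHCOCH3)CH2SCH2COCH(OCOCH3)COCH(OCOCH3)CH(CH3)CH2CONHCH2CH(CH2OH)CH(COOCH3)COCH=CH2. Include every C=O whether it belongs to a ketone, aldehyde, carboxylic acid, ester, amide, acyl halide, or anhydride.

9

CH2COOCH2: ester, 1 C=O (running total 1).
CH(NHCOCH3): amide, 1 C=O (running total 2).
CO: ketone, 1 C=O (running total 3).
CH(OCOCH3): ester, 1 C=O (running total 4).
CO: ketone, 1 C=O (running total 5).
CH(OCOCH3): ester, 1 C=O (running total 6).
CH2CONHCH2: amide, 1 C=O (running total 7).
CH(COOCH3): ester, 1 C=O (running total 8).
CO: ketone, 1 C=O (running total 9).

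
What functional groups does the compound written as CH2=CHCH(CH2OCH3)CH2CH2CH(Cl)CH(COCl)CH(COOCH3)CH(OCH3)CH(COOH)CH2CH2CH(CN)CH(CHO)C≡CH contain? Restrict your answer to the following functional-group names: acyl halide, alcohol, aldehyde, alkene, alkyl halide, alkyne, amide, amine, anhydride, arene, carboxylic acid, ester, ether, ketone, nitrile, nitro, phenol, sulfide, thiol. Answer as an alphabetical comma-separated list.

Working along the chain:
  CH2=CH: C=C double bond → alkene.
  CH(CH2OCH3): pendant –CH2OCH3: C–O–C linkage → ether.
  CH(Cl): halogen on an sp³ carbon → alkyl halide.
  CH(COCl): pendant –C(=O)X: carbonyl C bonded to C and halogen → acyl halide.
  CH(COOCH3): pendant –COOCH3: carbonyl C bonded to C and –OCH3 → ester.
  CH(OCH3): pendant –OCH3: C–O–C with sp³ C, no adjacent C=O → ether.
  CH(COOH): pendant –COOH: carbonyl C bonded to C and –OH → carboxylic acid.
  CH(CN): pendant –C≡N: nitrile.
  CH(CHO): pendant –CHO: carbonyl C bonded to C and H → aldehyde.
  C≡CH: C≡C triple bond → alkyne.

acyl halide, aldehyde, alkene, alkyl halide, alkyne, carboxylic acid, ester, ether, nitrile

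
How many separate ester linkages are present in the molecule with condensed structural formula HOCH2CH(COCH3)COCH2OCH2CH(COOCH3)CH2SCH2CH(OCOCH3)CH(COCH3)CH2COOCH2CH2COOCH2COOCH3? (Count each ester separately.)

5

Reading the structure from left to right:
  HOCH2: HO– on an sp³ carbon → alcohol.
  CH(COCH3): pendant –COCH3: carbonyl C bonded to two carbons → ketone.
  CO: –C(=O)– with carbon on both sides → ketone.
  CH2OCH2: C–O–C with sp³ carbons on both sides and no adjacent C=O → ether.
  CH(COOCH3): pendant –COOCH3: carbonyl C bonded to C and –OCH3 → ester.
  CH2SCH2: C–S–C linkage → sulfide (thioether).
  CH(OCOCH3): pendant –OC(=O)CH3: an acyloxy group → ester.
  CH(COCH3): pendant –COCH3: carbonyl C bonded to two carbons → ketone.
  CH2COOCH2: –C(=O)–O–C with C on the carbonyl side → ester.
  CH2COOCH2: –C(=O)–O–C with C on the carbonyl side → ester.
  COOCH3: –C(=O)OCH3: carbonyl C bonded to C and to –OCH3 → ester (not ketone + ether).
Ester appears at: CH(COOCH3), CH(OCOCH3), CH2COOCH2, CH2COOCH2, COOCH3 → 5.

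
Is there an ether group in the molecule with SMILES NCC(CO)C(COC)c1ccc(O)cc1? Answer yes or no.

yes

Taking each segment in turn:
  H2NCH2: –NH2 on an sp³ carbon with no adjacent C=O → amine.
  CH(CH2OH): pendant –CH2OH on an sp³ backbone C → alcohol.
  CH(CH2OCH3): pendant –CH2OCH3: C–O–C linkage → ether.
  C6H4OH: –OH attached directly to an aromatic ring → phenol (not alcohol); the ring itself is an arene.
The CH(CH2OCH3) segment supplies the ether: pendant –CH2OCH3: C–O–C linkage → ether.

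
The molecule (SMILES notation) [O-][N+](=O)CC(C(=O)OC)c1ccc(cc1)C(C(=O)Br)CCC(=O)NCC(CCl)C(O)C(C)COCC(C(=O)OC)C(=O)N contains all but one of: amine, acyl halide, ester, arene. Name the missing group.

acyl halide: present (CH(COBr) — pendant –C(=O)X: carbonyl C bonded to C and halogen → acyl halide).
ester: present (CH(COOCH3) — pendant –COOCH3: carbonyl C bonded to C and –OCH3 → ester).
arene: present (C6H4 — para-disubstituted benzene ring → arene).
amine: absent. In each of CH2CONHCH2 and CONH2, the nitrogen is bonded directly to a carbonyl carbon, making it part of an amide, not a free amine.

amine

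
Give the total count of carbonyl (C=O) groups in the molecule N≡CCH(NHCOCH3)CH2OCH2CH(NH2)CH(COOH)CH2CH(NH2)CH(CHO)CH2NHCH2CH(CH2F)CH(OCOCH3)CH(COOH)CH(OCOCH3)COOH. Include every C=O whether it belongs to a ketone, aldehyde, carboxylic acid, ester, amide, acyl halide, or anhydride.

7

CH(NHCOCH3): amide, 1 C=O (running total 1).
CH(COOH): carboxylic acid, 1 C=O (running total 2).
CH(CHO): aldehyde, 1 C=O (running total 3).
CH(OCOCH3): ester, 1 C=O (running total 4).
CH(COOH): carboxylic acid, 1 C=O (running total 5).
CH(OCOCH3): ester, 1 C=O (running total 6).
COOH: carboxylic acid, 1 C=O (running total 7).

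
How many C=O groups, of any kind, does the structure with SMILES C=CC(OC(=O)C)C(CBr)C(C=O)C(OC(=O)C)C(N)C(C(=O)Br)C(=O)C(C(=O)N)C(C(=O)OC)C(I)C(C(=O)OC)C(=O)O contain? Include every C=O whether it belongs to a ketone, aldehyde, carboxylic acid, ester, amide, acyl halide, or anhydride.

CH(OCOCH3): ester, 1 C=O (running total 1).
CH(CHO): aldehyde, 1 C=O (running total 2).
CH(OCOCH3): ester, 1 C=O (running total 3).
CH(COBr): acyl halide, 1 C=O (running total 4).
CO: ketone, 1 C=O (running total 5).
CH(CONH2): amide, 1 C=O (running total 6).
CH(COOCH3): ester, 1 C=O (running total 7).
CH(COOCH3): ester, 1 C=O (running total 8).
COOH: carboxylic acid, 1 C=O (running total 9).

9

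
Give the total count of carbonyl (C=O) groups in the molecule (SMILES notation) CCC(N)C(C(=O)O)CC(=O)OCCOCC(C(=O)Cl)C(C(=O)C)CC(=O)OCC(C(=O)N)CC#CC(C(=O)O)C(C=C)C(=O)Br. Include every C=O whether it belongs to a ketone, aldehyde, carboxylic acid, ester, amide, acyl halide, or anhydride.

CH(COOH): carboxylic acid, 1 C=O (running total 1).
CH2COOCH2: ester, 1 C=O (running total 2).
CH(COCl): acyl halide, 1 C=O (running total 3).
CH(COCH3): ketone, 1 C=O (running total 4).
CH2COOCH2: ester, 1 C=O (running total 5).
CH(CONH2): amide, 1 C=O (running total 6).
CH(COOH): carboxylic acid, 1 C=O (running total 7).
COBr: acyl halide, 1 C=O (running total 8).

8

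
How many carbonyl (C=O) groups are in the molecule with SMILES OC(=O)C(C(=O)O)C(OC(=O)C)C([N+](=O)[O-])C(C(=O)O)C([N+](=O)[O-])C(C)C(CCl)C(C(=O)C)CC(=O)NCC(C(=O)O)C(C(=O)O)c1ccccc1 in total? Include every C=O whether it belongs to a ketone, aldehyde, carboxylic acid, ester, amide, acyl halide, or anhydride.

8

HOOC: carboxylic acid, 1 C=O (running total 1).
CH(COOH): carboxylic acid, 1 C=O (running total 2).
CH(OCOCH3): ester, 1 C=O (running total 3).
CH(COOH): carboxylic acid, 1 C=O (running total 4).
CH(COCH3): ketone, 1 C=O (running total 5).
CH2CONHCH2: amide, 1 C=O (running total 6).
CH(COOH): carboxylic acid, 1 C=O (running total 7).
CH(COOH): carboxylic acid, 1 C=O (running total 8).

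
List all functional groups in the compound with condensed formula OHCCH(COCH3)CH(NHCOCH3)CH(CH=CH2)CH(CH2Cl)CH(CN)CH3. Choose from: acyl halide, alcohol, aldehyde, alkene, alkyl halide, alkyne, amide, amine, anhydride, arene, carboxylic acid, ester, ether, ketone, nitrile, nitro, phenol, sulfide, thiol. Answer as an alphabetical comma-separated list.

aldehyde, alkene, alkyl halide, amide, ketone, nitrile

Reading the structure from left to right:
  OHC: terminal –CHO: carbonyl C bonded to H and C → aldehyde.
  CH(COCH3): pendant –COCH3: carbonyl C bonded to two carbons → ketone.
  CH(NHCOCH3): pendant –NHC(=O)CH3: N bonded to a carbonyl → amide (not amine).
  CH(CH=CH2): pendant –CH=CH2: C=C double bond → alkene.
  CH(CH2Cl): pendant –CH2X: halogen on sp³ carbon → alkyl halide.
  CH(CN): pendant –C≡N: nitrile.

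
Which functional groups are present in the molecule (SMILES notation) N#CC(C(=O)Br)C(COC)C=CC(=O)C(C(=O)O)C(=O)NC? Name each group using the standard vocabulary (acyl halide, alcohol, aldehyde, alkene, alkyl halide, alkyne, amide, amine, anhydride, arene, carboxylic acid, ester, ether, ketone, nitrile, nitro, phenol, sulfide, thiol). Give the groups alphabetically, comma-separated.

Working along the chain:
  N≡C: N≡C–: carbon triple-bonded to nitrogen → nitrile.
  CH(COBr): pendant –C(=O)X: carbonyl C bonded to C and halogen → acyl halide.
  CH(CH2OCH3): pendant –CH2OCH3: C–O–C linkage → ether.
  CH=CH: C=C double bond → alkene.
  CO: –C(=O)– with carbon on both sides → ketone.
  CH(COOH): pendant –COOH: carbonyl C bonded to C and –OH → carboxylic acid.
  CONHCH3: –C(=O)NHCH3: carbonyl C bonded to C and to N → amide (the N is not an amine).

acyl halide, alkene, amide, carboxylic acid, ether, ketone, nitrile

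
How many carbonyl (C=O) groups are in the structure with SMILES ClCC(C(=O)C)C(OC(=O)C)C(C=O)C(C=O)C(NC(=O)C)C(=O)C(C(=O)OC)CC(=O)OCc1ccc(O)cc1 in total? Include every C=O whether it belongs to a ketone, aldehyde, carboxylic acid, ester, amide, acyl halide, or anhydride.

8

CH(COCH3): ketone, 1 C=O (running total 1).
CH(OCOCH3): ester, 1 C=O (running total 2).
CH(CHO): aldehyde, 1 C=O (running total 3).
CH(CHO): aldehyde, 1 C=O (running total 4).
CH(NHCOCH3): amide, 1 C=O (running total 5).
CO: ketone, 1 C=O (running total 6).
CH(COOCH3): ester, 1 C=O (running total 7).
CH2COOCH2: ester, 1 C=O (running total 8).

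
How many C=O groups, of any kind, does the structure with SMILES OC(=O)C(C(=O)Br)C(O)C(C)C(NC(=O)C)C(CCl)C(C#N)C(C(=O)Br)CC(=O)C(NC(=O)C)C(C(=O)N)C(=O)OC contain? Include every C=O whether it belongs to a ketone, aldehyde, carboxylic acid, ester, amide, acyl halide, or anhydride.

8

HOOC: carboxylic acid, 1 C=O (running total 1).
CH(COBr): acyl halide, 1 C=O (running total 2).
CH(NHCOCH3): amide, 1 C=O (running total 3).
CH(COBr): acyl halide, 1 C=O (running total 4).
CO: ketone, 1 C=O (running total 5).
CH(NHCOCH3): amide, 1 C=O (running total 6).
CH(CONH2): amide, 1 C=O (running total 7).
COOCH3: ester, 1 C=O (running total 8).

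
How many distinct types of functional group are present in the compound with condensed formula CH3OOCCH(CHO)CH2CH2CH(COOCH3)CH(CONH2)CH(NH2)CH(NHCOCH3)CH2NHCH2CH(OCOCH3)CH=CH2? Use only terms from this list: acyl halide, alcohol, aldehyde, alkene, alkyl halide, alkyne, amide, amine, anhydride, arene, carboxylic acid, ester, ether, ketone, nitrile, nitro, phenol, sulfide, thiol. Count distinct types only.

CH3O–C(=O)–: carbonyl C bonded to C and to –OCH3 → ester (not ketone + ether).
pendant –CHO: carbonyl C bonded to C and H → aldehyde.
pendant –COOCH3: carbonyl C bonded to C and –OCH3 → ester.
pendant –CONH2: carbonyl C bonded to C and N → amide.
–NH2 on an sp³ carbon with no adjacent C=O → amine.
pendant –NHC(=O)CH3: N bonded to a carbonyl → amide (not amine).
C–N–C with sp³ carbons and no adjacent C=O → amine (secondary).
pendant –OC(=O)CH3: an acyloxy group → ester.
C=C double bond → alkene.
Distinct types present: aldehyde, alkene, amide, amine, ester.

5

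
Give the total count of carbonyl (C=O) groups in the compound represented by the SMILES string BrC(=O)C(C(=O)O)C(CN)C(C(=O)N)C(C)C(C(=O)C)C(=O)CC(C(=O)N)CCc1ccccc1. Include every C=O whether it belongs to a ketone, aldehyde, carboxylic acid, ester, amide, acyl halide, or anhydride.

6

BrCO: acyl halide, 1 C=O (running total 1).
CH(COOH): carboxylic acid, 1 C=O (running total 2).
CH(CONH2): amide, 1 C=O (running total 3).
CH(COCH3): ketone, 1 C=O (running total 4).
CO: ketone, 1 C=O (running total 5).
CH(CONH2): amide, 1 C=O (running total 6).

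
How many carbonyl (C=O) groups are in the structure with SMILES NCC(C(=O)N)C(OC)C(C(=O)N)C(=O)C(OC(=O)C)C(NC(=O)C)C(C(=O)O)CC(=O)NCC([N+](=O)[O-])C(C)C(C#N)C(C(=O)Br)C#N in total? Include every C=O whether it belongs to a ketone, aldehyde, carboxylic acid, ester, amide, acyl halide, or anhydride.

8

CH(CONH2): amide, 1 C=O (running total 1).
CH(CONH2): amide, 1 C=O (running total 2).
CO: ketone, 1 C=O (running total 3).
CH(OCOCH3): ester, 1 C=O (running total 4).
CH(NHCOCH3): amide, 1 C=O (running total 5).
CH(COOH): carboxylic acid, 1 C=O (running total 6).
CH2CONHCH2: amide, 1 C=O (running total 7).
CH(COBr): acyl halide, 1 C=O (running total 8).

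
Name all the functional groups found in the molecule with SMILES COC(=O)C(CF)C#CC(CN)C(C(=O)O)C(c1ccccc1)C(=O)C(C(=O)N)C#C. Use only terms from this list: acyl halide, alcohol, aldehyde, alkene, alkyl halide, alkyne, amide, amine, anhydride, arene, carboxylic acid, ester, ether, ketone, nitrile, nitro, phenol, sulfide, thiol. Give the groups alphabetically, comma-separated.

Taking each segment in turn:
  CH3OOC: CH3O–C(=O)–: carbonyl C bonded to C and to –OCH3 → ester (not ketone + ether).
  CH(CH2F): pendant –CH2X: halogen on sp³ carbon → alkyl halide.
  C≡C: C≡C triple bond → alkyne.
  CH(CH2NH2): pendant –CH2NH2: N on sp³ C, no adjacent C=O → amine.
  CH(COOH): pendant –COOH: carbonyl C bonded to C and –OH → carboxylic acid.
  CH(C6H5): pendant –C6H5: benzene ring → arene.
  CO: –C(=O)– with carbon on both sides → ketone.
  CH(CONH2): pendant –CONH2: carbonyl C bonded to C and N → amide.
  C≡CH: C≡C triple bond → alkyne.

alkyl halide, alkyne, amide, amine, arene, carboxylic acid, ester, ketone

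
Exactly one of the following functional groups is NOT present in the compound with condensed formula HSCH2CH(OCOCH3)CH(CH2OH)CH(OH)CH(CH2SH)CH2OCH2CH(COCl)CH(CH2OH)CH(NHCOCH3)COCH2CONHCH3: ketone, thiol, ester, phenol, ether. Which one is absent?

thiol: present (HSCH2 — –SH on an sp³ carbon → thiol).
ester: present (CH(OCOCH3) — pendant –OC(=O)CH3: an acyloxy group → ester).
ether: present (CH2OCH2 — C–O–C with sp³ carbons on both sides and no adjacent C=O → ether).
ketone: present (CO — –C(=O)– with carbon on both sides → ketone).
phenol: absent. In each of CH(CH2OH) and CH(OH), the –OH is on an sp³ carbon, not on an aromatic ring, so it is an alcohol.

phenol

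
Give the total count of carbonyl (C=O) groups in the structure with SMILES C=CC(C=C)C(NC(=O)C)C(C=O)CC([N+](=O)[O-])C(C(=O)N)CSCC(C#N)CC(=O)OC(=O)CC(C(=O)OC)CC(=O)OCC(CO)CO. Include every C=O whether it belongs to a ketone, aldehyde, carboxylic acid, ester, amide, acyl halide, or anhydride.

CH(NHCOCH3): amide, 1 C=O (running total 1).
CH(CHO): aldehyde, 1 C=O (running total 2).
CH(CONH2): amide, 1 C=O (running total 3).
CH2CO-O-COCH2: anhydride, 2 C=O (running total 5).
CH(COOCH3): ester, 1 C=O (running total 6).
CH2COOCH2: ester, 1 C=O (running total 7).

7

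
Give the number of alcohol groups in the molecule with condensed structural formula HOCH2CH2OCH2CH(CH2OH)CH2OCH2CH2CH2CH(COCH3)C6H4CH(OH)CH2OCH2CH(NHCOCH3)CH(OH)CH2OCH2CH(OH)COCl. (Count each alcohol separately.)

5

Working along the chain:
  HOCH2: HO– on an sp³ carbon → alcohol.
  CH2OCH2: C–O–C with sp³ carbons on both sides and no adjacent C=O → ether.
  CH(CH2OH): pendant –CH2OH on an sp³ backbone C → alcohol.
  CH2OCH2: C–O–C with sp³ carbons on both sides and no adjacent C=O → ether.
  CH(COCH3): pendant –COCH3: carbonyl C bonded to two carbons → ketone.
  C6H4: para-disubstituted benzene ring → arene.
  CH(OH): –OH on an sp³ carbon → alcohol (secondary).
  CH2OCH2: C–O–C with sp³ carbons on both sides and no adjacent C=O → ether.
  CH(NHCOCH3): pendant –NHC(=O)CH3: N bonded to a carbonyl → amide (not amine).
  CH(OH): –OH on an sp³ carbon → alcohol (secondary).
  CH2OCH2: C–O–C with sp³ carbons on both sides and no adjacent C=O → ether.
  CH(OH): –OH on an sp³ carbon → alcohol (secondary).
  COCl: –C(=O)Cl: carbonyl C bonded to C and to a halogen → acyl halide (not alkyl halide).
Alcohol appears at: HOCH2, CH(CH2OH), CH(OH), CH(OH), CH(OH) → 5.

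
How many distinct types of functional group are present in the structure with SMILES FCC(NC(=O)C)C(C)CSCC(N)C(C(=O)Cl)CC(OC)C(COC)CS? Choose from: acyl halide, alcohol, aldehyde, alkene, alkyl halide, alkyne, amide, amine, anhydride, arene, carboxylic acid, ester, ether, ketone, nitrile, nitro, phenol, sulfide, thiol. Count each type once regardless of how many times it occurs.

7

Working along the chain:
  FCH2: halogen on an sp³ carbon → alkyl halide.
  CH(NHCOCH3): pendant –NHC(=O)CH3: N bonded to a carbonyl → amide (not amine).
  CH2SCH2: C–S–C linkage → sulfide (thioether).
  CH(NH2): –NH2 on an sp³ carbon with no adjacent C=O → amine.
  CH(COCl): pendant –C(=O)X: carbonyl C bonded to C and halogen → acyl halide.
  CH(OCH3): pendant –OCH3: C–O–C with sp³ C, no adjacent C=O → ether.
  CH(CH2OCH3): pendant –CH2OCH3: C–O–C linkage → ether.
  CH2SH: –SH on an sp³ carbon → thiol.
Distinct types present: acyl halide, alkyl halide, amide, amine, ether, sulfide, thiol.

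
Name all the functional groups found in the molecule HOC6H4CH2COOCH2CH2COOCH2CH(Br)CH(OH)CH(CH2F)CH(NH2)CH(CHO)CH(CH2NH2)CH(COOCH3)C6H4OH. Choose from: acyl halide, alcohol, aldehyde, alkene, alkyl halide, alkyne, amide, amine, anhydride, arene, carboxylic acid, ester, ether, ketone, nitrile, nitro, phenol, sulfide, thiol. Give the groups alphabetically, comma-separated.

–OH attached directly to an aromatic ring → phenol (not alcohol); the ring itself is an arene.
–C(=O)–O–C with C on the carbonyl side → ester.
–C(=O)–O–C with C on the carbonyl side → ester.
halogen on an sp³ carbon → alkyl halide.
–OH on an sp³ carbon → alcohol (secondary).
pendant –CH2X: halogen on sp³ carbon → alkyl halide.
–NH2 on an sp³ carbon with no adjacent C=O → amine.
pendant –CHO: carbonyl C bonded to C and H → aldehyde.
pendant –CH2NH2: N on sp³ C, no adjacent C=O → amine.
pendant –COOCH3: carbonyl C bonded to C and –OCH3 → ester.
–OH attached directly to an aromatic ring → phenol (not alcohol); the ring itself is an arene.

alcohol, aldehyde, alkyl halide, amine, arene, ester, phenol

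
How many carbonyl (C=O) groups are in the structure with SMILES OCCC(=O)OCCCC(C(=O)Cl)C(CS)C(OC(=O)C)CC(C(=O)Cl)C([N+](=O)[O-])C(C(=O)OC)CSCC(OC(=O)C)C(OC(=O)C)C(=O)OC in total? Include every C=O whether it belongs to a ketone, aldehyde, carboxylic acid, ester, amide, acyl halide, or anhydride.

8

CH2COOCH2: ester, 1 C=O (running total 1).
CH(COCl): acyl halide, 1 C=O (running total 2).
CH(OCOCH3): ester, 1 C=O (running total 3).
CH(COCl): acyl halide, 1 C=O (running total 4).
CH(COOCH3): ester, 1 C=O (running total 5).
CH(OCOCH3): ester, 1 C=O (running total 6).
CH(OCOCH3): ester, 1 C=O (running total 7).
COOCH3: ester, 1 C=O (running total 8).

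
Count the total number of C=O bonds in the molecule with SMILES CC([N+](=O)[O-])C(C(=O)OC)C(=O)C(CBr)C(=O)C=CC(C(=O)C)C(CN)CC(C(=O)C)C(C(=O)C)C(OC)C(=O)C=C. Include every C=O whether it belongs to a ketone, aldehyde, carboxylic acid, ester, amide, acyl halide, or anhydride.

CH(COOCH3): ester, 1 C=O (running total 1).
CO: ketone, 1 C=O (running total 2).
CO: ketone, 1 C=O (running total 3).
CH(COCH3): ketone, 1 C=O (running total 4).
CH(COCH3): ketone, 1 C=O (running total 5).
CH(COCH3): ketone, 1 C=O (running total 6).
CO: ketone, 1 C=O (running total 7).

7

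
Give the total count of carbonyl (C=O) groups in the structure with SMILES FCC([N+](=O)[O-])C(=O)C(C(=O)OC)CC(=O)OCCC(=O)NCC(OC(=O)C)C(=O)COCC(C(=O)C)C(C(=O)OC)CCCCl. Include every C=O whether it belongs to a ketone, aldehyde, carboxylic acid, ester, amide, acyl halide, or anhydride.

CO: ketone, 1 C=O (running total 1).
CH(COOCH3): ester, 1 C=O (running total 2).
CH2COOCH2: ester, 1 C=O (running total 3).
CH2CONHCH2: amide, 1 C=O (running total 4).
CH(OCOCH3): ester, 1 C=O (running total 5).
CO: ketone, 1 C=O (running total 6).
CH(COCH3): ketone, 1 C=O (running total 7).
CH(COOCH3): ester, 1 C=O (running total 8).

8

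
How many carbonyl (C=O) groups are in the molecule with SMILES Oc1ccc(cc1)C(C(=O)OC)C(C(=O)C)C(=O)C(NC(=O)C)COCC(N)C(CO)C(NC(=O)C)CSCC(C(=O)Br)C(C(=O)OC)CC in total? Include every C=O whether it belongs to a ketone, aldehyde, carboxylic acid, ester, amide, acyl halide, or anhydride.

7

CH(COOCH3): ester, 1 C=O (running total 1).
CH(COCH3): ketone, 1 C=O (running total 2).
CO: ketone, 1 C=O (running total 3).
CH(NHCOCH3): amide, 1 C=O (running total 4).
CH(NHCOCH3): amide, 1 C=O (running total 5).
CH(COBr): acyl halide, 1 C=O (running total 6).
CH(COOCH3): ester, 1 C=O (running total 7).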